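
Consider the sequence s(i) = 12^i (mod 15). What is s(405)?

12

Listing terms: s(0) = 1, s(1) = 12, s(2) = 9, s(3) = 3, s(4) = 6, s(5) = 12.
Since s(5) = s(1) = 12, the sequence is eventually periodic: after a pre-period of length 1 it cycles with period 4.
For i ≥ 1, s(i) depends only on (i - 1) mod 4. (405 - 1) mod 4 = 0, so s(405) = s(1) = 12.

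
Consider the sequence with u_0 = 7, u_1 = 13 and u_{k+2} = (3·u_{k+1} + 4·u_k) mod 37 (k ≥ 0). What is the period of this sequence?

u_0 = 7, u_1 = 13, u_2 = 30, u_3 = 31, u_4 = 28, u_5 = 23, u_6 = 33, u_7 = 6, u_8 = 2, u_9 = 30, u_{10} = 24, u_{11} = 7, u_{12} = 6, u_{13} = 9, u_{14} = 14, u_{15} = 4, u_{16} = 31, u_{17} = 35, u_{18} = 7, u_{19} = 13.
The sequence repeats with period 18.

18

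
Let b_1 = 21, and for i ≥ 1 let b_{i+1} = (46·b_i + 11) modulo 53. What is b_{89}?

52

b_1 = 21, b_2 = 23, b_3 = 9, b_4 = 1, b_5 = 4, b_6 = 36, b_7 = 24, b_8 = 2, b_9 = 50, b_{10} = 32, b_{11} = 52, b_{12} = 18, b_{13} = 44, b_{14} = 21.
The sequence repeats with period 13.
(89 - 1) mod 13 = 10, so b_{89} = b_{11} = 52.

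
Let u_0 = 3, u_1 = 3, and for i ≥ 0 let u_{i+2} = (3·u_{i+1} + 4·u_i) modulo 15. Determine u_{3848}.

u_0 = 3,  u_1 = 3,  u_2 = 6,  u_3 = 0,  u_4 = 9,  u_5 = 12,  u_6 = 12,  u_7 = 9,  u_8 = 0,  u_9 = 6,  u_{10} = 3,  u_{11} = 3.
The sequence repeats with period 10.
(3848 - 0) mod 10 = 8, so u_{3848} = u_8 = 0.

0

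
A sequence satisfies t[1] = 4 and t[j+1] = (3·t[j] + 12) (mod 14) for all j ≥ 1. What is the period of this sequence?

Computing terms: t[1] = 4,  t[2] = 10,  t[3] = 0,  t[4] = 12,  t[5] = 6,  t[6] = 2,  t[7] = 4.
Since t[7] = t[1] = 4, the sequence is periodic with period 6.

6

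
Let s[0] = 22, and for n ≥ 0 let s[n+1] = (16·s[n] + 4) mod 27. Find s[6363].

We have s[0] = 22; s[1] = 5; s[2] = 3; s[3] = 25; s[4] = 26; s[5] = 15; s[6] = 1; s[7] = 20; s[8] = 0; s[9] = 4; s[10] = 14; s[11] = 12; s[12] = 7; s[13] = 8; s[14] = 24; s[15] = 10; s[16] = 2; s[17] = 9; s[18] = 13; s[19] = 23; s[20] = 21; s[21] = 16; s[22] = 17; s[23] = 6; s[24] = 19; s[25] = 11; s[26] = 18; s[27] = 22.
The sequence repeats with period 27.
So s[6363] = s[0 + ((6363-0) mod 27)] = s[18] = 13.

13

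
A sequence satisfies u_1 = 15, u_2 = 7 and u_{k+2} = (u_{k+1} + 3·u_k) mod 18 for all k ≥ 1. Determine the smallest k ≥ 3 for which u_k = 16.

Listing terms: u_1 = 15, u_2 = 7, u_3 = 16, u_4 = 1, u_5 = 13, u_6 = 16, u_7 = 1.
Since (u_6, u_7) = (u_3, u_4) = (16, 1) (two consecutive terms determine the rest), the sequence is eventually periodic: after a pre-period of length 2 it cycles with period 3.
The value 16 first appears (with k ≥ 3) at u_3.

3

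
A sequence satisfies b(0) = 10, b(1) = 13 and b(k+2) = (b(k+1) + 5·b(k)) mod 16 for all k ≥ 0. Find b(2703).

0

b(0) = 10,  b(1) = 13,  b(2) = 15,  b(3) = 0,  b(4) = 11,  b(5) = 11,  b(6) = 2,  b(7) = 9,  b(8) = 3,  b(9) = 0,  b(10) = 15,  b(11) = 15,  b(12) = 10,  b(13) = 5,  b(14) = 7,  b(15) = 0,  b(16) = 3,  b(17) = 3,  b(18) = 2,  b(19) = 1,  b(20) = 11,  b(21) = 0,  b(22) = 7,  b(23) = 7,  b(24) = 10,  b(25) = 13.
The sequence repeats with period 24.
So b(2703) = b(0 + ((2703-0) mod 24)) = b(15) = 0.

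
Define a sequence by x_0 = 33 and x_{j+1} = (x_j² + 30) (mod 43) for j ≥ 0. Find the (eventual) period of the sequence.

We have x_0 = 33; x_1 = 1; x_2 = 31; x_3 = 2; x_4 = 34; x_5 = 25; x_6 = 10; x_7 = 1.
Since x_7 = x_1 = 1, the sequence is eventually periodic: after a pre-period of length 1 it cycles with period 6.

6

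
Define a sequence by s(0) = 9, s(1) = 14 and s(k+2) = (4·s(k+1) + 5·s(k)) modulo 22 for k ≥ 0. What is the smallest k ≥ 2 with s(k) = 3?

4

Listing terms: s(0) = 9, s(1) = 14, s(2) = 13, s(3) = 12, s(4) = 3, s(5) = 6, s(6) = 17, s(7) = 10, s(8) = 15, s(9) = 0, s(10) = 9, s(11) = 14.
Since (s(10), s(11)) = (s(0), s(1)) = (9, 14) (two consecutive terms determine the rest), the sequence is periodic with period 10.
The value 3 first appears (with k ≥ 2) at s(4).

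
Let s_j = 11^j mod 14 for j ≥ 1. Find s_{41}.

9

s_1 = 11,  s_2 = 9,  s_3 = 1,  s_4 = 11.
Since s_4 = s_1 = 11, the sequence is periodic with period 3.
So s_{41} = s_{1 + ((41-1) mod 3)} = s_2 = 9.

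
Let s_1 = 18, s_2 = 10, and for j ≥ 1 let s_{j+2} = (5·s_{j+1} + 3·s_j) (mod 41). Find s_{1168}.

Listing terms: s_1 = 18,  s_2 = 10,  s_3 = 22,  s_4 = 17,  s_5 = 28,  s_6 = 27,  s_7 = 14,  s_8 = 28,  s_9 = 18,  s_{10} = 10.
The sequence repeats with period 8.
(1168 - 1) mod 8 = 7, so s_{1168} = s_8 = 28.

28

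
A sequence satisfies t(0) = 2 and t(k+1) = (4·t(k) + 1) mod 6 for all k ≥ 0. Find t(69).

Computing terms: t(0) = 2; t(1) = 3; t(2) = 1; t(3) = 5; t(4) = 3.
Since t(4) = t(1) = 3, the sequence is eventually periodic: after a pre-period of length 1 it cycles with period 3.
For k ≥ 1, t(k) depends only on (k - 1) mod 3. (69 - 1) mod 3 = 2, so t(69) = t(3) = 5.

5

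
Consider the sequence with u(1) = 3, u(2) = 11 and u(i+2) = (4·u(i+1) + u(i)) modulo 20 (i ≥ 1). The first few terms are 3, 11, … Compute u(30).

Computing terms: u(1) = 3, u(2) = 11, u(3) = 7, u(4) = 19, u(5) = 3, u(6) = 11.
Since (u(5), u(6)) = (u(1), u(2)) = (3, 11) (two consecutive terms determine the rest), the sequence is periodic with period 4.
So u(30) = u(1 + ((30-1) mod 4)) = u(2) = 11.

11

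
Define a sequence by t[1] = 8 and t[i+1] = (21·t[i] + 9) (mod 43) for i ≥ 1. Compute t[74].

We have t[1] = 8, t[2] = 5, t[3] = 28, t[4] = 38, t[5] = 33, t[6] = 14, t[7] = 2, t[8] = 8.
Since t[8] = t[1] = 8, the sequence is periodic with period 7.
So t[74] = t[1 + ((74-1) mod 7)] = t[4] = 38.

38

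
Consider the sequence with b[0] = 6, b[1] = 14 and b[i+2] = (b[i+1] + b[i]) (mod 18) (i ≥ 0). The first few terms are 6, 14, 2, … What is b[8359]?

14

Computing terms: b[0] = 6, b[1] = 14, b[2] = 2, b[3] = 16, b[4] = 0, b[5] = 16, b[6] = 16, b[7] = 14, b[8] = 12, b[9] = 8, b[10] = 2, b[11] = 10, b[12] = 12, b[13] = 4, b[14] = 16, b[15] = 2, b[16] = 0, b[17] = 2, b[18] = 2, b[19] = 4, b[20] = 6, b[21] = 10, b[22] = 16, b[23] = 8, b[24] = 6, b[25] = 14.
Since (b[24], b[25]) = (b[0], b[1]) = (6, 14) (two consecutive terms determine the rest), the sequence is periodic with period 24.
So b[8359] = b[0 + ((8359-0) mod 24)] = b[7] = 14.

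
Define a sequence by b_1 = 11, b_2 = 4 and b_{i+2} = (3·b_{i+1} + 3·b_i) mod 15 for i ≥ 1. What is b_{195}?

Listing terms: b_1 = 11; b_2 = 4; b_3 = 0; b_4 = 12; b_5 = 6; b_6 = 9; b_7 = 0; b_8 = 12.
Since (b_7, b_8) = (b_3, b_4) = (0, 12) (two consecutive terms determine the rest), the sequence is eventually periodic: after a pre-period of length 2 it cycles with period 4.
For i ≥ 3, b_i depends only on (i - 3) mod 4. (195 - 3) mod 4 = 0, so b_{195} = b_3 = 0.

0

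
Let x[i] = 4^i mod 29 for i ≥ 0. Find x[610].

25

Computing terms: x[0] = 1, x[1] = 4, x[2] = 16, x[3] = 6, x[4] = 24, x[5] = 9, x[6] = 7, x[7] = 28, x[8] = 25, x[9] = 13, x[10] = 23, x[11] = 5, x[12] = 20, x[13] = 22, x[14] = 1.
Since x[14] = x[0] = 1, the sequence is periodic with period 14.
So x[610] = x[0 + ((610-0) mod 14)] = x[8] = 25.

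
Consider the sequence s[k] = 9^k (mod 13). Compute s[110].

s[1] = 9,  s[2] = 3,  s[3] = 1,  s[4] = 9.
Since s[4] = s[1] = 9, the sequence is periodic with period 3.
(110 - 1) mod 3 = 1, so s[110] = s[2] = 3.

3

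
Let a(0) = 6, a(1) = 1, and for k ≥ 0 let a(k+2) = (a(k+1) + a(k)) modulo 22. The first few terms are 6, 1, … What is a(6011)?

Listing terms: a(0) = 6, a(1) = 1, a(2) = 7, a(3) = 8, a(4) = 15, a(5) = 1, a(6) = 16, a(7) = 17, a(8) = 11, a(9) = 6, a(10) = 17, a(11) = 1, a(12) = 18, a(13) = 19, a(14) = 15, a(15) = 12, a(16) = 5, a(17) = 17, a(18) = 0, a(19) = 17, a(20) = 17, a(21) = 12, a(22) = 7, a(23) = 19, a(24) = 4, a(25) = 1, a(26) = 5, a(27) = 6, a(28) = 11, a(29) = 17, a(30) = 6, a(31) = 1.
Since (a(30), a(31)) = (a(0), a(1)) = (6, 1) (two consecutive terms determine the rest), the sequence is periodic with period 30.
So a(6011) = a(0 + ((6011-0) mod 30)) = a(11) = 1.

1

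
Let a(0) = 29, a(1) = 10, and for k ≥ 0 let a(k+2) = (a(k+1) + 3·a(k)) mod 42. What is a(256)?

a(0) = 29,  a(1) = 10,  a(2) = 13,  a(3) = 1,  a(4) = 40,  a(5) = 1,  a(6) = 37,  a(7) = 40,  a(8) = 25,  a(9) = 19,  a(10) = 10,  a(11) = 25,  a(12) = 13,  a(13) = 4,  a(14) = 1,  a(15) = 13,  a(16) = 16,  a(17) = 13,  a(18) = 19,  a(19) = 16,  a(20) = 31,  a(21) = 37,  a(22) = 4,  a(23) = 31,  a(24) = 1,  a(25) = 10,  a(26) = 13.
Since (a(25), a(26)) = (a(1), a(2)) = (10, 13) (two consecutive terms determine the rest), the sequence is eventually periodic: after a pre-period of length 1 it cycles with period 24.
For k ≥ 1, a(k) depends only on (k - 1) mod 24. (256 - 1) mod 24 = 15, so a(256) = a(16) = 16.

16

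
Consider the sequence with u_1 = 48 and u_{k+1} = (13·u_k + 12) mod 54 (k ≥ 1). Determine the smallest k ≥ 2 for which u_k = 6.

8

u_1 = 48,  u_2 = 42,  u_3 = 18,  u_4 = 30,  u_5 = 24,  u_6 = 0,  u_7 = 12,  u_8 = 6,  u_9 = 36,  u_{10} = 48.
Since u_{10} = u_1 = 48, the sequence is periodic with period 9.
The value 6 first appears (with k ≥ 2) at u_8.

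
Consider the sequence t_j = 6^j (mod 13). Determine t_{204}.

1

Listing terms: t_0 = 1; t_1 = 6; t_2 = 10; t_3 = 8; t_4 = 9; t_5 = 2; t_6 = 12; t_7 = 7; t_8 = 3; t_9 = 5; t_{10} = 4; t_{11} = 11; t_{12} = 1.
Since t_{12} = t_0 = 1, the sequence is periodic with period 12.
(204 - 0) mod 12 = 0, so t_{204} = t_0 = 1.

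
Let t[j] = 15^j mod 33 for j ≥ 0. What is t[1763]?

t[0] = 1, t[1] = 15, t[2] = 27, t[3] = 9, t[4] = 3, t[5] = 12, t[6] = 15.
Since t[6] = t[1] = 15, the sequence is eventually periodic: after a pre-period of length 1 it cycles with period 5.
For j ≥ 1, t[j] depends only on (j - 1) mod 5. (1763 - 1) mod 5 = 2, so t[1763] = t[3] = 9.

9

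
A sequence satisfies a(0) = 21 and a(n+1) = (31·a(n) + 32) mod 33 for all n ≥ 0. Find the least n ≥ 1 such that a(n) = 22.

a(0) = 21,  a(1) = 23,  a(2) = 19,  a(3) = 27,  a(4) = 11,  a(5) = 10,  a(6) = 12,  a(7) = 8,  a(8) = 16,  a(9) = 0,  a(10) = 32,  a(11) = 1,  a(12) = 30,  a(13) = 5,  a(14) = 22,  a(15) = 21.
Since a(15) = a(0) = 21, the sequence is periodic with period 15.
The value 22 first appears (with n ≥ 1) at a(14).

14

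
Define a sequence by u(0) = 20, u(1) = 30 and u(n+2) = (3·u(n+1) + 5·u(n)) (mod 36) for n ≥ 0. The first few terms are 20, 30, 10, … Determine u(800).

26

u(0) = 20,  u(1) = 30,  u(2) = 10,  u(3) = 0,  u(4) = 14,  u(5) = 6,  u(6) = 16,  u(7) = 6,  u(8) = 26,  u(9) = 0,  u(10) = 22,  u(11) = 30,  u(12) = 20,  u(13) = 30.
Since (u(12), u(13)) = (u(0), u(1)) = (20, 30) (two consecutive terms determine the rest), the sequence is periodic with period 12.
So u(800) = u(0 + ((800-0) mod 12)) = u(8) = 26.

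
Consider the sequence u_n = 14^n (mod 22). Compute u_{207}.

20

Listing terms: u_1 = 14, u_2 = 20, u_3 = 16, u_4 = 4, u_5 = 12, u_6 = 14.
Since u_6 = u_1 = 14, the sequence is periodic with period 5.
So u_{207} = u_{1 + ((207-1) mod 5)} = u_2 = 20.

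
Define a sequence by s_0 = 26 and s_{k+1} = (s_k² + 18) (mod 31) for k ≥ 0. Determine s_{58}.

Listing terms: s_0 = 26; s_1 = 12; s_2 = 7; s_3 = 5; s_4 = 12.
Since s_4 = s_1 = 12, the sequence is eventually periodic: after a pre-period of length 1 it cycles with period 3.
For k ≥ 1, s_k depends only on (k - 1) mod 3. (58 - 1) mod 3 = 0, so s_{58} = s_1 = 12.

12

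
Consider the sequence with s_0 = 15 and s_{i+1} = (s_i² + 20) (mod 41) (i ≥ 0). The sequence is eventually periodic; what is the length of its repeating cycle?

Listing terms: s_0 = 15; s_1 = 40; s_2 = 21; s_3 = 10; s_4 = 38; s_5 = 29; s_6 = 0; s_7 = 20; s_8 = 10.
Since s_8 = s_3 = 10, the sequence is eventually periodic: after a pre-period of length 3 it cycles with period 5.

5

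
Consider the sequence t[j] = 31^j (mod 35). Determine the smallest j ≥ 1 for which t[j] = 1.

6

We have t[0] = 1,  t[1] = 31,  t[2] = 16,  t[3] = 6,  t[4] = 11,  t[5] = 26,  t[6] = 1.
The sequence repeats with period 6.
The value 1 next appears (with j ≥ 1) at t[6].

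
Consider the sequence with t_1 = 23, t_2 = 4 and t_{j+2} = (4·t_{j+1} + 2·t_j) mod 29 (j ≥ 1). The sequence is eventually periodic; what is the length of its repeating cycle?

28

We have t_1 = 23; t_2 = 4; t_3 = 4; t_4 = 24; t_5 = 17; t_6 = 0; t_7 = 5; t_8 = 20; t_9 = 3; t_{10} = 23; t_{11} = 11; t_{12} = 3; t_{13} = 5; t_{14} = 26; t_{15} = 27; t_{16} = 15; t_{17} = 27; t_{18} = 22; t_{19} = 26; t_{20} = 3; t_{21} = 6; t_{22} = 1; t_{23} = 16; t_{24} = 8; t_{25} = 6; t_{26} = 11; t_{27} = 27; t_{28} = 14; t_{29} = 23; t_{30} = 4.
The sequence repeats with period 28.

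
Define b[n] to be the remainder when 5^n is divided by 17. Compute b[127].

7

Listing terms: b[1] = 5; b[2] = 8; b[3] = 6; b[4] = 13; b[5] = 14; b[6] = 2; b[7] = 10; b[8] = 16; b[9] = 12; b[10] = 9; b[11] = 11; b[12] = 4; b[13] = 3; b[14] = 15; b[15] = 7; b[16] = 1; b[17] = 5.
Since b[17] = b[1] = 5, the sequence is periodic with period 16.
So b[127] = b[1 + ((127-1) mod 16)] = b[15] = 7.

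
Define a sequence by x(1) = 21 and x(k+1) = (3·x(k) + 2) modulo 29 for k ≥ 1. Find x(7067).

We have x(1) = 21, x(2) = 7, x(3) = 23, x(4) = 13, x(5) = 12, x(6) = 9, x(7) = 0, x(8) = 2, x(9) = 8, x(10) = 26, x(11) = 22, x(12) = 10, x(13) = 3, x(14) = 11, x(15) = 6, x(16) = 20, x(17) = 4, x(18) = 14, x(19) = 15, x(20) = 18, x(21) = 27, x(22) = 25, x(23) = 19, x(24) = 1, x(25) = 5, x(26) = 17, x(27) = 24, x(28) = 16, x(29) = 21.
The sequence repeats with period 28.
(7067 - 1) mod 28 = 10, so x(7067) = x(11) = 22.

22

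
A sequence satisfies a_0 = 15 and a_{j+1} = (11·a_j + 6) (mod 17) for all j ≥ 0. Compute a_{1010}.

We have a_0 = 15, a_1 = 1, a_2 = 0, a_3 = 6, a_4 = 4, a_5 = 16, a_6 = 12, a_7 = 2, a_8 = 11, a_9 = 8, a_{10} = 9, a_{11} = 3, a_{12} = 5, a_{13} = 10, a_{14} = 14, a_{15} = 7, a_{16} = 15.
The sequence repeats with period 16.
(1010 - 0) mod 16 = 2, so a_{1010} = a_2 = 0.

0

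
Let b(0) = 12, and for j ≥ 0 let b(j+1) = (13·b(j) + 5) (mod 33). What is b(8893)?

Listing terms: b(0) = 12, b(1) = 29, b(2) = 19, b(3) = 21, b(4) = 14, b(5) = 22, b(6) = 27, b(7) = 26, b(8) = 13, b(9) = 9, b(10) = 23, b(11) = 7, b(12) = 30, b(13) = 32, b(14) = 25, b(15) = 0, b(16) = 5, b(17) = 4, b(18) = 24, b(19) = 20, b(20) = 1, b(21) = 18, b(22) = 8, b(23) = 10, b(24) = 3, b(25) = 11, b(26) = 16, b(27) = 15, b(28) = 2, b(29) = 31, b(30) = 12.
The sequence repeats with period 30.
(8893 - 0) mod 30 = 13, so b(8893) = b(13) = 32.

32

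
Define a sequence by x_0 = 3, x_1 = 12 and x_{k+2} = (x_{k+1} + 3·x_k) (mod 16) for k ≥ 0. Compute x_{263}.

Listing terms: x_0 = 3, x_1 = 12, x_2 = 5, x_3 = 9, x_4 = 8, x_5 = 3, x_6 = 11, x_7 = 4, x_8 = 5, x_9 = 1, x_{10} = 0, x_{11} = 3, x_{12} = 3, x_{13} = 12.
The sequence repeats with period 12.
(263 - 0) mod 12 = 11, so x_{263} = x_{11} = 3.

3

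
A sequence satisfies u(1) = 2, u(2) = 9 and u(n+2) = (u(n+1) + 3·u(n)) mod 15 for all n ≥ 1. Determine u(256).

Computing terms: u(1) = 2,  u(2) = 9,  u(3) = 0,  u(4) = 12,  u(5) = 12,  u(6) = 3,  u(7) = 9,  u(8) = 3,  u(9) = 0,  u(10) = 9,  u(11) = 9,  u(12) = 6,  u(13) = 3,  u(14) = 6,  u(15) = 0,  u(16) = 3,  u(17) = 3,  u(18) = 12,  u(19) = 6,  u(20) = 12,  u(21) = 0,  u(22) = 6,  u(23) = 6,  u(24) = 9,  u(25) = 12,  u(26) = 9,  u(27) = 0.
Since (u(26), u(27)) = (u(2), u(3)) = (9, 0) (two consecutive terms determine the rest), the sequence is eventually periodic: after a pre-period of length 1 it cycles with period 24.
For n ≥ 2, u(n) depends only on (n - 2) mod 24. (256 - 2) mod 24 = 14, so u(256) = u(16) = 3.

3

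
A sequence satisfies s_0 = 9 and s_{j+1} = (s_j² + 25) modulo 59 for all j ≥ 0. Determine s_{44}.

19

Computing terms: s_0 = 9, s_1 = 47, s_2 = 51, s_3 = 30, s_4 = 40, s_5 = 32, s_6 = 46, s_7 = 17, s_8 = 19, s_9 = 32.
Since s_9 = s_5 = 32, the sequence is eventually periodic: after a pre-period of length 5 it cycles with period 4.
For j ≥ 5, s_j depends only on (j - 5) mod 4. (44 - 5) mod 4 = 3, so s_{44} = s_8 = 19.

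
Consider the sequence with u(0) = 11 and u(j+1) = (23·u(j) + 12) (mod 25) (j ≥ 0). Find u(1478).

u(0) = 11,  u(1) = 15,  u(2) = 7,  u(3) = 23,  u(4) = 16,  u(5) = 5,  u(6) = 2,  u(7) = 8,  u(8) = 21,  u(9) = 20,  u(10) = 22,  u(11) = 18,  u(12) = 1,  u(13) = 10,  u(14) = 17,  u(15) = 3,  u(16) = 6,  u(17) = 0,  u(18) = 12,  u(19) = 13,  u(20) = 11.
The sequence repeats with period 20.
(1478 - 0) mod 20 = 18, so u(1478) = u(18) = 12.

12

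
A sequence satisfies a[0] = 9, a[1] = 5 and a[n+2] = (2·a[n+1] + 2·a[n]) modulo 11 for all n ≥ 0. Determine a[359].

Computing terms: a[0] = 9, a[1] = 5, a[2] = 6, a[3] = 0, a[4] = 1, a[5] = 2, a[6] = 6, a[7] = 5, a[8] = 0, a[9] = 10, a[10] = 9, a[11] = 5.
The sequence repeats with period 10.
So a[359] = a[0 + ((359-0) mod 10)] = a[9] = 10.

10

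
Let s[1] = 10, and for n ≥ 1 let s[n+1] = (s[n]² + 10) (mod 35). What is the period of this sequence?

3

s[1] = 10, s[2] = 5, s[3] = 0, s[4] = 10.
Since s[4] = s[1] = 10, the sequence is periodic with period 3.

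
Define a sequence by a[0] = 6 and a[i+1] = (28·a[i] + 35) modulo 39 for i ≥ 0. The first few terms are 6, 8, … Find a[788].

a[0] = 6, a[1] = 8, a[2] = 25, a[3] = 33, a[4] = 23, a[5] = 16, a[6] = 15, a[7] = 26, a[8] = 22, a[9] = 27, a[10] = 11, a[11] = 31, a[12] = 6.
Since a[12] = a[0] = 6, the sequence is periodic with period 12.
(788 - 0) mod 12 = 8, so a[788] = a[8] = 22.

22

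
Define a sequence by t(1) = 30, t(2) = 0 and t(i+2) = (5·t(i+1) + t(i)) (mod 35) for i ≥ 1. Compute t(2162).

Listing terms: t(1) = 30; t(2) = 0; t(3) = 30; t(4) = 10; t(5) = 10; t(6) = 25; t(7) = 30; t(8) = 0.
The sequence repeats with period 6.
(2162 - 1) mod 6 = 1, so t(2162) = t(2) = 0.

0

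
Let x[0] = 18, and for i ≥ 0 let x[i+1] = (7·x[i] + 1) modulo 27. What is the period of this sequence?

We have x[0] = 18; x[1] = 19; x[2] = 26; x[3] = 21; x[4] = 13; x[5] = 11; x[6] = 24; x[7] = 7; x[8] = 23; x[9] = 0; x[10] = 1; x[11] = 8; x[12] = 3; x[13] = 22; x[14] = 20; x[15] = 6; x[16] = 16; x[17] = 5; x[18] = 9; x[19] = 10; x[20] = 17; x[21] = 12; x[22] = 4; x[23] = 2; x[24] = 15; x[25] = 25; x[26] = 14; x[27] = 18.
Since x[27] = x[0] = 18, the sequence is periodic with period 27.

27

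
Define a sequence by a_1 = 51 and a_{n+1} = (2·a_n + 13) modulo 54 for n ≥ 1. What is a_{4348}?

Computing terms: a_1 = 51, a_2 = 7, a_3 = 27, a_4 = 13, a_5 = 39, a_6 = 37, a_7 = 33, a_8 = 25, a_9 = 9, a_{10} = 31, a_{11} = 21, a_{12} = 1, a_{13} = 15, a_{14} = 43, a_{15} = 45, a_{16} = 49, a_{17} = 3, a_{18} = 19, a_{19} = 51.
The sequence repeats with period 18.
So a_{4348} = a_{1 + ((4348-1) mod 18)} = a_{10} = 31.

31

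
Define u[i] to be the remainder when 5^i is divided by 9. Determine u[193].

u[0] = 1; u[1] = 5; u[2] = 7; u[3] = 8; u[4] = 4; u[5] = 2; u[6] = 1.
The sequence repeats with period 6.
So u[193] = u[0 + ((193-0) mod 6)] = u[1] = 5.

5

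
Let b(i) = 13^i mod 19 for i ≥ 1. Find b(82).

Computing terms: b(1) = 13,  b(2) = 17,  b(3) = 12,  b(4) = 4,  b(5) = 14,  b(6) = 11,  b(7) = 10,  b(8) = 16,  b(9) = 18,  b(10) = 6,  b(11) = 2,  b(12) = 7,  b(13) = 15,  b(14) = 5,  b(15) = 8,  b(16) = 9,  b(17) = 3,  b(18) = 1,  b(19) = 13.
Since b(19) = b(1) = 13, the sequence is periodic with period 18.
So b(82) = b(1 + ((82-1) mod 18)) = b(10) = 6.

6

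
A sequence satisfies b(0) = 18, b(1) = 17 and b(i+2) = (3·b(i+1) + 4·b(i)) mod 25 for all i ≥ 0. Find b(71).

Listing terms: b(0) = 18; b(1) = 17; b(2) = 23; b(3) = 12; b(4) = 3; b(5) = 7; b(6) = 8; b(7) = 2; b(8) = 13; b(9) = 22; b(10) = 18; b(11) = 17.
The sequence repeats with period 10.
So b(71) = b(0 + ((71-0) mod 10)) = b(1) = 17.

17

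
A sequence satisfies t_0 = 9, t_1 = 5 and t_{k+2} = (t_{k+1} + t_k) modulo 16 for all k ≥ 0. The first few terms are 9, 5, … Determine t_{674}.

14

Listing terms: t_0 = 9,  t_1 = 5,  t_2 = 14,  t_3 = 3,  t_4 = 1,  t_5 = 4,  t_6 = 5,  t_7 = 9,  t_8 = 14,  t_9 = 7,  t_{10} = 5,  t_{11} = 12,  t_{12} = 1,  t_{13} = 13,  t_{14} = 14,  t_{15} = 11,  t_{16} = 9,  t_{17} = 4,  t_{18} = 13,  t_{19} = 1,  t_{20} = 14,  t_{21} = 15,  t_{22} = 13,  t_{23} = 12,  t_{24} = 9,  t_{25} = 5.
The sequence repeats with period 24.
So t_{674} = t_{0 + ((674-0) mod 24)} = t_2 = 14.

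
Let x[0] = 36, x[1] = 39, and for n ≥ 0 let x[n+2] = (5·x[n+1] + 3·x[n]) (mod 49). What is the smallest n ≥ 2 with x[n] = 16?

5

Listing terms: x[0] = 36,  x[1] = 39,  x[2] = 9,  x[3] = 15,  x[4] = 4,  x[5] = 16,  x[6] = 43,  x[7] = 18,  x[8] = 23,  x[9] = 22,  x[10] = 32,  x[11] = 30,  x[12] = 1,  x[13] = 46,  x[14] = 37,  x[15] = 29,  x[16] = 11,  x[17] = 44,  x[18] = 8,  x[19] = 25,  x[20] = 2,  x[21] = 36,  x[22] = 39.
Since (x[21], x[22]) = (x[0], x[1]) = (36, 39) (two consecutive terms determine the rest), the sequence is periodic with period 21.
The value 16 first appears (with n ≥ 2) at x[5].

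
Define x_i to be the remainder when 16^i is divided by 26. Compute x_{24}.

14

We have x_1 = 16,  x_2 = 22,  x_3 = 14,  x_4 = 16.
Since x_4 = x_1 = 16, the sequence is periodic with period 3.
So x_{24} = x_{1 + ((24-1) mod 3)} = x_3 = 14.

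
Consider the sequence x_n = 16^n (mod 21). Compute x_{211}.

Computing terms: x_1 = 16; x_2 = 4; x_3 = 1; x_4 = 16.
The sequence repeats with period 3.
(211 - 1) mod 3 = 0, so x_{211} = x_1 = 16.

16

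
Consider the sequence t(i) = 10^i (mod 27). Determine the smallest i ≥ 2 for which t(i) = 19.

2

t(1) = 10, t(2) = 19, t(3) = 1, t(4) = 10.
Since t(4) = t(1) = 10, the sequence is periodic with period 3.
The value 19 first appears (with i ≥ 2) at t(2).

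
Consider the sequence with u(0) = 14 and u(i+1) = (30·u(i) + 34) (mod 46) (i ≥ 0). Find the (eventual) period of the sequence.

22

We have u(0) = 14; u(1) = 40; u(2) = 38; u(3) = 24; u(4) = 18; u(5) = 22; u(6) = 4; u(7) = 16; u(8) = 8; u(9) = 44; u(10) = 20; u(11) = 36; u(12) = 10; u(13) = 12; u(14) = 26; u(15) = 32; u(16) = 28; u(17) = 0; u(18) = 34; u(19) = 42; u(20) = 6; u(21) = 30; u(22) = 14.
The sequence repeats with period 22.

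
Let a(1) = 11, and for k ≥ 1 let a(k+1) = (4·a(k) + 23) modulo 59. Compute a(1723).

Computing terms: a(1) = 11, a(2) = 8, a(3) = 55, a(4) = 7, a(5) = 51, a(6) = 50, a(7) = 46, a(8) = 30, a(9) = 25, a(10) = 5, a(11) = 43, a(12) = 18, a(13) = 36, a(14) = 49, a(15) = 42, a(16) = 14, a(17) = 20, a(18) = 44, a(19) = 22, a(20) = 52, a(21) = 54, a(22) = 3, a(23) = 35, a(24) = 45, a(25) = 26, a(26) = 9, a(27) = 0, a(28) = 23, a(29) = 56, a(30) = 11.
Since a(30) = a(1) = 11, the sequence is periodic with period 29.
So a(1723) = a(1 + ((1723-1) mod 29)) = a(12) = 18.

18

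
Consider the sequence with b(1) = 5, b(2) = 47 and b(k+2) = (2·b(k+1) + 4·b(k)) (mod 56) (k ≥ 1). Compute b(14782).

We have b(1) = 5,  b(2) = 47,  b(3) = 2,  b(4) = 24,  b(5) = 0,  b(6) = 40,  b(7) = 24,  b(8) = 40,  b(9) = 8,  b(10) = 8,  b(11) = 48,  b(12) = 16,  b(13) = 0,  b(14) = 8,  b(15) = 16,  b(16) = 8,  b(17) = 24,  b(18) = 24,  b(19) = 32,  b(20) = 48,  b(21) = 0,  b(22) = 24,  b(23) = 48,  b(24) = 24,  b(25) = 16,  b(26) = 16,  b(27) = 40,  b(28) = 32,  b(29) = 0,  b(30) = 16,  b(31) = 32,  b(32) = 16,  b(33) = 48,  b(34) = 48,  b(35) = 8,  b(36) = 40,  b(37) = 0,  b(38) = 48,  b(39) = 40,  b(40) = 48,  b(41) = 32,  b(42) = 32,  b(43) = 24,  b(44) = 8,  b(45) = 0,  b(46) = 32,  b(47) = 8,  b(48) = 32,  b(49) = 40,  b(50) = 40,  b(51) = 16,  b(52) = 24,  b(53) = 0.
Since (b(52), b(53)) = (b(4), b(5)) = (24, 0) (two consecutive terms determine the rest), the sequence is eventually periodic: after a pre-period of length 3 it cycles with period 48.
For k ≥ 4, b(k) depends only on (k - 4) mod 48. (14782 - 4) mod 48 = 42, so b(14782) = b(46) = 32.

32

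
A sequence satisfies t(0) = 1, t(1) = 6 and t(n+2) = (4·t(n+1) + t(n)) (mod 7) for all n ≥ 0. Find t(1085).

Listing terms: t(0) = 1, t(1) = 6, t(2) = 4, t(3) = 1, t(4) = 1, t(5) = 5, t(6) = 0, t(7) = 5, t(8) = 6, t(9) = 1, t(10) = 3, t(11) = 6, t(12) = 6, t(13) = 2, t(14) = 0, t(15) = 2, t(16) = 1, t(17) = 6.
Since (t(16), t(17)) = (t(0), t(1)) = (1, 6) (two consecutive terms determine the rest), the sequence is periodic with period 16.
So t(1085) = t(0 + ((1085-0) mod 16)) = t(13) = 2.

2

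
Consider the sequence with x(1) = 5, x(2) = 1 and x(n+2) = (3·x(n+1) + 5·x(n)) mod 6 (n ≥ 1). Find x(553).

5

Computing terms: x(1) = 5, x(2) = 1, x(3) = 4, x(4) = 5, x(5) = 5, x(6) = 4, x(7) = 1, x(8) = 5, x(9) = 2, x(10) = 1, x(11) = 1, x(12) = 2, x(13) = 5, x(14) = 1.
Since (x(13), x(14)) = (x(1), x(2)) = (5, 1) (two consecutive terms determine the rest), the sequence is periodic with period 12.
(553 - 1) mod 12 = 0, so x(553) = x(1) = 5.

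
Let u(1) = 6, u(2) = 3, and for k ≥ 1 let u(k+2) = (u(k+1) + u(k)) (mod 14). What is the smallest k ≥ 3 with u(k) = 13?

17

We have u(1) = 6, u(2) = 3, u(3) = 9, u(4) = 12, u(5) = 7, u(6) = 5, u(7) = 12, u(8) = 3, u(9) = 1, u(10) = 4, u(11) = 5, u(12) = 9, u(13) = 0, u(14) = 9, u(15) = 9, u(16) = 4, u(17) = 13, u(18) = 3, u(19) = 2, u(20) = 5, u(21) = 7, u(22) = 12, u(23) = 5, u(24) = 3, u(25) = 8, u(26) = 11, u(27) = 5, u(28) = 2, u(29) = 7, u(30) = 9, u(31) = 2, u(32) = 11, u(33) = 13, u(34) = 10, u(35) = 9, u(36) = 5, u(37) = 0, u(38) = 5, u(39) = 5, u(40) = 10, u(41) = 1, u(42) = 11, u(43) = 12, u(44) = 9, u(45) = 7, u(46) = 2, u(47) = 9, u(48) = 11, u(49) = 6, u(50) = 3.
The sequence repeats with period 48.
The value 13 first appears (with k ≥ 3) at u(17).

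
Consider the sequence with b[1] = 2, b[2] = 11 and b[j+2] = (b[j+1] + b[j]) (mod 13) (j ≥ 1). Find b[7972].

4

Listing terms: b[1] = 2, b[2] = 11, b[3] = 0, b[4] = 11, b[5] = 11, b[6] = 9, b[7] = 7, b[8] = 3, b[9] = 10, b[10] = 0, b[11] = 10, b[12] = 10, b[13] = 7, b[14] = 4, b[15] = 11, b[16] = 2, b[17] = 0, b[18] = 2, b[19] = 2, b[20] = 4, b[21] = 6, b[22] = 10, b[23] = 3, b[24] = 0, b[25] = 3, b[26] = 3, b[27] = 6, b[28] = 9, b[29] = 2, b[30] = 11.
Since (b[29], b[30]) = (b[1], b[2]) = (2, 11) (two consecutive terms determine the rest), the sequence is periodic with period 28.
So b[7972] = b[1 + ((7972-1) mod 28)] = b[20] = 4.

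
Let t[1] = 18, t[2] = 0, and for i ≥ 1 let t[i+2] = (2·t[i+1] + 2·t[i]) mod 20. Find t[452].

0

Listing terms: t[1] = 18, t[2] = 0, t[3] = 16, t[4] = 12, t[5] = 16, t[6] = 16, t[7] = 4, t[8] = 0, t[9] = 8, t[10] = 16, t[11] = 8, t[12] = 8, t[13] = 12, t[14] = 0, t[15] = 4, t[16] = 8, t[17] = 4, t[18] = 4, t[19] = 16, t[20] = 0, t[21] = 12, t[22] = 4, t[23] = 12, t[24] = 12, t[25] = 8, t[26] = 0, t[27] = 16.
Since (t[26], t[27]) = (t[2], t[3]) = (0, 16) (two consecutive terms determine the rest), the sequence is eventually periodic: after a pre-period of length 1 it cycles with period 24.
For i ≥ 2, t[i] depends only on (i - 2) mod 24. (452 - 2) mod 24 = 18, so t[452] = t[20] = 0.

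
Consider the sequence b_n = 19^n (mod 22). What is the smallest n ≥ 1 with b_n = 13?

We have b_0 = 1,  b_1 = 19,  b_2 = 9,  b_3 = 17,  b_4 = 15,  b_5 = 21,  b_6 = 3,  b_7 = 13,  b_8 = 5,  b_9 = 7,  b_{10} = 1.
Since b_{10} = b_0 = 1, the sequence is periodic with period 10.
The value 13 first appears (with n ≥ 1) at b_7.

7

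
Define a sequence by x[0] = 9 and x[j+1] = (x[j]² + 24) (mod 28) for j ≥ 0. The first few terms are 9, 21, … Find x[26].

17

Computing terms: x[0] = 9,  x[1] = 21,  x[2] = 17,  x[3] = 5,  x[4] = 21.
Since x[4] = x[1] = 21, the sequence is eventually periodic: after a pre-period of length 1 it cycles with period 3.
For j ≥ 1, x[j] depends only on (j - 1) mod 3. (26 - 1) mod 3 = 1, so x[26] = x[2] = 17.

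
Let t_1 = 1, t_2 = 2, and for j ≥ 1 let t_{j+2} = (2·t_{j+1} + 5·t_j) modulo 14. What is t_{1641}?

9

Computing terms: t_1 = 1, t_2 = 2, t_3 = 9, t_4 = 0, t_5 = 3, t_6 = 6, t_7 = 13, t_8 = 0, t_9 = 9, t_{10} = 4, t_{11} = 11, t_{12} = 0, t_{13} = 13, t_{14} = 12, t_{15} = 5, t_{16} = 0, t_{17} = 11, t_{18} = 8, t_{19} = 1, t_{20} = 0, t_{21} = 5, t_{22} = 10, t_{23} = 3, t_{24} = 0, t_{25} = 1, t_{26} = 2.
The sequence repeats with period 24.
So t_{1641} = t_{1 + ((1641-1) mod 24)} = t_9 = 9.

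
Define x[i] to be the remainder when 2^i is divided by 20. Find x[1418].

4

x[0] = 1,  x[1] = 2,  x[2] = 4,  x[3] = 8,  x[4] = 16,  x[5] = 12,  x[6] = 4.
Since x[6] = x[2] = 4, the sequence is eventually periodic: after a pre-period of length 2 it cycles with period 4.
For i ≥ 2, x[i] depends only on (i - 2) mod 4. (1418 - 2) mod 4 = 0, so x[1418] = x[2] = 4.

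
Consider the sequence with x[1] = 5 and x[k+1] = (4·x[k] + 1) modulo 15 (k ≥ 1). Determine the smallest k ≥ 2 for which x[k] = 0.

Computing terms: x[1] = 5, x[2] = 6, x[3] = 10, x[4] = 11, x[5] = 0, x[6] = 1, x[7] = 5.
Since x[7] = x[1] = 5, the sequence is periodic with period 6.
The value 0 first appears (with k ≥ 2) at x[5].

5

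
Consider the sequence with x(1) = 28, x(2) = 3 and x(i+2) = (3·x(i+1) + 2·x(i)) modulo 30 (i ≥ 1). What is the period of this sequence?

24

x(1) = 28,  x(2) = 3,  x(3) = 5,  x(4) = 21,  x(5) = 13,  x(6) = 21,  x(7) = 29,  x(8) = 9,  x(9) = 25,  x(10) = 3,  x(11) = 29,  x(12) = 3,  x(13) = 7,  x(14) = 27,  x(15) = 5,  x(16) = 9,  x(17) = 7,  x(18) = 9,  x(19) = 11,  x(20) = 21,  x(21) = 25,  x(22) = 27,  x(23) = 11,  x(24) = 27,  x(25) = 13,  x(26) = 3,  x(27) = 5.
Since (x(26), x(27)) = (x(2), x(3)) = (3, 5) (two consecutive terms determine the rest), the sequence is eventually periodic: after a pre-period of length 1 it cycles with period 24.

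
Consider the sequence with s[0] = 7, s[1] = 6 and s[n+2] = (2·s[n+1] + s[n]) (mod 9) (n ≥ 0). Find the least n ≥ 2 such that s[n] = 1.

2

Computing terms: s[0] = 7; s[1] = 6; s[2] = 1; s[3] = 8; s[4] = 8; s[5] = 6; s[6] = 2; s[7] = 1; s[8] = 4; s[9] = 0; s[10] = 4; s[11] = 8; s[12] = 2; s[13] = 3; s[14] = 8; s[15] = 1; s[16] = 1; s[17] = 3; s[18] = 7; s[19] = 8; s[20] = 5; s[21] = 0; s[22] = 5; s[23] = 1; s[24] = 7; s[25] = 6.
The sequence repeats with period 24.
The value 1 first appears (with n ≥ 2) at s[2].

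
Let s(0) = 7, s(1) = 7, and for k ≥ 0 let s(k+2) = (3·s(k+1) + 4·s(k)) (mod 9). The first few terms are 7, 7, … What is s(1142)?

Computing terms: s(0) = 7; s(1) = 7; s(2) = 4; s(3) = 4; s(4) = 1; s(5) = 1; s(6) = 7; s(7) = 7.
The sequence repeats with period 6.
So s(1142) = s(0 + ((1142-0) mod 6)) = s(2) = 4.

4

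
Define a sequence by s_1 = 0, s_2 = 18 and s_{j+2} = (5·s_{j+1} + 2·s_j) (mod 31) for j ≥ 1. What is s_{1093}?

0

Listing terms: s_1 = 0, s_2 = 18, s_3 = 28, s_4 = 21, s_5 = 6, s_6 = 10, s_7 = 0, s_8 = 20, s_9 = 7, s_{10} = 13, s_{11} = 17, s_{12} = 18, s_{13} = 0, s_{14} = 5, s_{15} = 25, s_{16} = 11, s_{17} = 12, s_{18} = 20, s_{19} = 0, s_{20} = 9, s_{21} = 14, s_{22} = 26, s_{23} = 3, s_{24} = 5, s_{25} = 0, s_{26} = 10, s_{27} = 19, s_{28} = 22, s_{29} = 24, s_{30} = 9, s_{31} = 0, s_{32} = 18.
Since (s_{31}, s_{32}) = (s_1, s_2) = (0, 18) (two consecutive terms determine the rest), the sequence is periodic with period 30.
(1093 - 1) mod 30 = 12, so s_{1093} = s_{13} = 0.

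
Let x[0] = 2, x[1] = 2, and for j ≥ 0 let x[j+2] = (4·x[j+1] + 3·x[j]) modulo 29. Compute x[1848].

Computing terms: x[0] = 2,  x[1] = 2,  x[2] = 14,  x[3] = 4,  x[4] = 0,  x[5] = 12,  x[6] = 19,  x[7] = 25,  x[8] = 12,  x[9] = 7,  x[10] = 6,  x[11] = 16,  x[12] = 24,  x[13] = 28,  x[14] = 10,  x[15] = 8,  x[16] = 4,  x[17] = 11,  x[18] = 27,  x[19] = 25,  x[20] = 7,  x[21] = 16,  x[22] = 27,  x[23] = 11,  x[24] = 9,  x[25] = 11,  x[26] = 13,  x[27] = 27,  x[28] = 2,  x[29] = 2.
Since (x[28], x[29]) = (x[0], x[1]) = (2, 2) (two consecutive terms determine the rest), the sequence is periodic with period 28.
(1848 - 0) mod 28 = 0, so x[1848] = x[0] = 2.

2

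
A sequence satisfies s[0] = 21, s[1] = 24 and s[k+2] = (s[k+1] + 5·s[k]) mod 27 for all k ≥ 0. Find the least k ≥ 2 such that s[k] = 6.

3

Listing terms: s[0] = 21, s[1] = 24, s[2] = 21, s[3] = 6, s[4] = 3, s[5] = 6, s[6] = 21, s[7] = 24.
Since (s[6], s[7]) = (s[0], s[1]) = (21, 24) (two consecutive terms determine the rest), the sequence is periodic with period 6.
The value 6 first appears (with k ≥ 2) at s[3].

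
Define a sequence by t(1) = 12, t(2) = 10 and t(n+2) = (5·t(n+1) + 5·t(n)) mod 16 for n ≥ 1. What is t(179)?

t(1) = 12; t(2) = 10; t(3) = 14; t(4) = 8; t(5) = 14; t(6) = 14; t(7) = 12; t(8) = 2; t(9) = 6; t(10) = 8; t(11) = 6; t(12) = 6; t(13) = 12; t(14) = 10.
The sequence repeats with period 12.
So t(179) = t(1 + ((179-1) mod 12)) = t(11) = 6.

6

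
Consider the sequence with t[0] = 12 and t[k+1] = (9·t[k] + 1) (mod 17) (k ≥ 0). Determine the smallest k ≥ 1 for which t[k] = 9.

4

Listing terms: t[0] = 12,  t[1] = 7,  t[2] = 13,  t[3] = 16,  t[4] = 9,  t[5] = 14,  t[6] = 8,  t[7] = 5,  t[8] = 12.
Since t[8] = t[0] = 12, the sequence is periodic with period 8.
The value 9 first appears (with k ≥ 1) at t[4].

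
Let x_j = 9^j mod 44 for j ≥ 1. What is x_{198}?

x_1 = 9, x_2 = 37, x_3 = 25, x_4 = 5, x_5 = 1, x_6 = 9.
Since x_6 = x_1 = 9, the sequence is periodic with period 5.
So x_{198} = x_{1 + ((198-1) mod 5)} = x_3 = 25.

25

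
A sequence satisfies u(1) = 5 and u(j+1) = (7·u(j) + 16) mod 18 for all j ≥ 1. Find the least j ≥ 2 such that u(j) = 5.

10

Computing terms: u(1) = 5,  u(2) = 15,  u(3) = 13,  u(4) = 17,  u(5) = 9,  u(6) = 7,  u(7) = 11,  u(8) = 3,  u(9) = 1,  u(10) = 5.
Since u(10) = u(1) = 5, the sequence is periodic with period 9.
The value 5 next appears (with j ≥ 2) at u(10).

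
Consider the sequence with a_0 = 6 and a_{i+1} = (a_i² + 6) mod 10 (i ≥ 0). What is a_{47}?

Listing terms: a_0 = 6, a_1 = 2, a_2 = 0, a_3 = 6.
The sequence repeats with period 3.
(47 - 0) mod 3 = 2, so a_{47} = a_2 = 0.

0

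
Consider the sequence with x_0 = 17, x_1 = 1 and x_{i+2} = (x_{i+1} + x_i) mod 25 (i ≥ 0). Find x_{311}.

We have x_0 = 17,  x_1 = 1,  x_2 = 18,  x_3 = 19,  x_4 = 12,  x_5 = 6,  x_6 = 18,  x_7 = 24,  x_8 = 17,  x_9 = 16,  x_{10} = 8,  x_{11} = 24,  x_{12} = 7,  x_{13} = 6,  x_{14} = 13,  x_{15} = 19,  x_{16} = 7,  x_{17} = 1,  x_{18} = 8,  x_{19} = 9,  x_{20} = 17,  x_{21} = 1.
Since (x_{20}, x_{21}) = (x_0, x_1) = (17, 1) (two consecutive terms determine the rest), the sequence is periodic with period 20.
So x_{311} = x_{0 + ((311-0) mod 20)} = x_{11} = 24.

24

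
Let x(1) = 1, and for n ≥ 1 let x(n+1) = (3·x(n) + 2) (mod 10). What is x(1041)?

1

We have x(1) = 1, x(2) = 5, x(3) = 7, x(4) = 3, x(5) = 1.
Since x(5) = x(1) = 1, the sequence is periodic with period 4.
So x(1041) = x(1 + ((1041-1) mod 4)) = x(1) = 1.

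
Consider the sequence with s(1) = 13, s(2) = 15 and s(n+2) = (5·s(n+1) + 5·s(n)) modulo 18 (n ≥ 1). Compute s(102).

Listing terms: s(1) = 13; s(2) = 15; s(3) = 14; s(4) = 1; s(5) = 3; s(6) = 2; s(7) = 7; s(8) = 9; s(9) = 8; s(10) = 13; s(11) = 15.
Since (s(10), s(11)) = (s(1), s(2)) = (13, 15) (two consecutive terms determine the rest), the sequence is periodic with period 9.
So s(102) = s(1 + ((102-1) mod 9)) = s(3) = 14.

14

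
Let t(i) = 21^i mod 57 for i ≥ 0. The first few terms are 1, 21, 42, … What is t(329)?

Computing terms: t(0) = 1; t(1) = 21; t(2) = 42; t(3) = 27; t(4) = 54; t(5) = 51; t(6) = 45; t(7) = 33; t(8) = 9; t(9) = 18; t(10) = 36; t(11) = 15; t(12) = 30; t(13) = 3; t(14) = 6; t(15) = 12; t(16) = 24; t(17) = 48; t(18) = 39; t(19) = 21.
Since t(19) = t(1) = 21, the sequence is eventually periodic: after a pre-period of length 1 it cycles with period 18.
For i ≥ 1, t(i) depends only on (i - 1) mod 18. (329 - 1) mod 18 = 4, so t(329) = t(5) = 51.

51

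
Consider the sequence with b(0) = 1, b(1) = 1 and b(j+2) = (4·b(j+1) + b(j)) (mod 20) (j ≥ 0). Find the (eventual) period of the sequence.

b(0) = 1, b(1) = 1, b(2) = 5, b(3) = 1, b(4) = 9, b(5) = 17, b(6) = 17, b(7) = 5, b(8) = 17, b(9) = 13, b(10) = 9, b(11) = 9, b(12) = 5, b(13) = 9, b(14) = 1, b(15) = 13, b(16) = 13, b(17) = 5, b(18) = 13, b(19) = 17, b(20) = 1, b(21) = 1.
Since (b(20), b(21)) = (b(0), b(1)) = (1, 1) (two consecutive terms determine the rest), the sequence is periodic with period 20.

20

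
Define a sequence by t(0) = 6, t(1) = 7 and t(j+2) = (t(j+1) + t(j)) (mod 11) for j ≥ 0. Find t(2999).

We have t(0) = 6, t(1) = 7, t(2) = 2, t(3) = 9, t(4) = 0, t(5) = 9, t(6) = 9, t(7) = 7, t(8) = 5, t(9) = 1, t(10) = 6, t(11) = 7.
The sequence repeats with period 10.
(2999 - 0) mod 10 = 9, so t(2999) = t(9) = 1.

1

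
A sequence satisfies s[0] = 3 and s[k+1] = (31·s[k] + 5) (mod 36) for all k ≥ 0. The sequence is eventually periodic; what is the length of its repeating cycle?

Listing terms: s[0] = 3,  s[1] = 26,  s[2] = 19,  s[3] = 18,  s[4] = 23,  s[5] = 34,  s[6] = 15,  s[7] = 2,  s[8] = 31,  s[9] = 30,  s[10] = 35,  s[11] = 10,  s[12] = 27,  s[13] = 14,  s[14] = 7,  s[15] = 6,  s[16] = 11,  s[17] = 22,  s[18] = 3.
The sequence repeats with period 18.

18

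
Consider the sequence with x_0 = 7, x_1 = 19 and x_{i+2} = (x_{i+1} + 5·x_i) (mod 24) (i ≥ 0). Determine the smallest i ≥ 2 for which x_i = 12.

5

x_0 = 7, x_1 = 19, x_2 = 6, x_3 = 5, x_4 = 11, x_5 = 12, x_6 = 19, x_7 = 7, x_8 = 6, x_9 = 17, x_{10} = 23, x_{11} = 12, x_{12} = 7, x_{13} = 19.
The sequence repeats with period 12.
The value 12 first appears (with i ≥ 2) at x_5.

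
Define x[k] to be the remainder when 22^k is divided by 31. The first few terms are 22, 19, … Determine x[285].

Listing terms: x[1] = 22; x[2] = 19; x[3] = 15; x[4] = 20; x[5] = 6; x[6] = 8; x[7] = 21; x[8] = 28; x[9] = 27; x[10] = 5; x[11] = 17; x[12] = 2; x[13] = 13; x[14] = 7; x[15] = 30; x[16] = 9; x[17] = 12; x[18] = 16; x[19] = 11; x[20] = 25; x[21] = 23; x[22] = 10; x[23] = 3; x[24] = 4; x[25] = 26; x[26] = 14; x[27] = 29; x[28] = 18; x[29] = 24; x[30] = 1; x[31] = 22.
Since x[31] = x[1] = 22, the sequence is periodic with period 30.
So x[285] = x[1 + ((285-1) mod 30)] = x[15] = 30.

30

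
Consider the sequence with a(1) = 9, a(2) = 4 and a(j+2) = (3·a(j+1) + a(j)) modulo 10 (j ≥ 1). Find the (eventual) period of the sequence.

We have a(1) = 9,  a(2) = 4,  a(3) = 1,  a(4) = 7,  a(5) = 2,  a(6) = 3,  a(7) = 1,  a(8) = 6,  a(9) = 9,  a(10) = 3,  a(11) = 8,  a(12) = 7,  a(13) = 9,  a(14) = 4.
Since (a(13), a(14)) = (a(1), a(2)) = (9, 4) (two consecutive terms determine the rest), the sequence is periodic with period 12.

12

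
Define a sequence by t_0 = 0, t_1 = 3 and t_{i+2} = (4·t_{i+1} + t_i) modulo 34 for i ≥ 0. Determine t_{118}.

22

We have t_0 = 0,  t_1 = 3,  t_2 = 12,  t_3 = 17,  t_4 = 12,  t_5 = 31,  t_6 = 0,  t_7 = 31,  t_8 = 22,  t_9 = 17,  t_{10} = 22,  t_{11} = 3,  t_{12} = 0,  t_{13} = 3.
Since (t_{12}, t_{13}) = (t_0, t_1) = (0, 3) (two consecutive terms determine the rest), the sequence is periodic with period 12.
(118 - 0) mod 12 = 10, so t_{118} = t_{10} = 22.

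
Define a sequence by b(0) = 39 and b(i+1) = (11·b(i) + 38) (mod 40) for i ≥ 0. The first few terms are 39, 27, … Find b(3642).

15

Computing terms: b(0) = 39, b(1) = 27, b(2) = 15, b(3) = 3, b(4) = 31, b(5) = 19, b(6) = 7, b(7) = 35, b(8) = 23, b(9) = 11, b(10) = 39.
The sequence repeats with period 10.
So b(3642) = b(0 + ((3642-0) mod 10)) = b(2) = 15.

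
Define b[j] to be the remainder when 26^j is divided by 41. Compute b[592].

Listing terms: b[1] = 26, b[2] = 20, b[3] = 28, b[4] = 31, b[5] = 27, b[6] = 5, b[7] = 7, b[8] = 18, b[9] = 17, b[10] = 32, b[11] = 12, b[12] = 25, b[13] = 35, b[14] = 8, b[15] = 3, b[16] = 37, b[17] = 19, b[18] = 2, b[19] = 11, b[20] = 40, b[21] = 15, b[22] = 21, b[23] = 13, b[24] = 10, b[25] = 14, b[26] = 36, b[27] = 34, b[28] = 23, b[29] = 24, b[30] = 9, b[31] = 29, b[32] = 16, b[33] = 6, b[34] = 33, b[35] = 38, b[36] = 4, b[37] = 22, b[38] = 39, b[39] = 30, b[40] = 1, b[41] = 26.
Since b[41] = b[1] = 26, the sequence is periodic with period 40.
(592 - 1) mod 40 = 31, so b[592] = b[32] = 16.

16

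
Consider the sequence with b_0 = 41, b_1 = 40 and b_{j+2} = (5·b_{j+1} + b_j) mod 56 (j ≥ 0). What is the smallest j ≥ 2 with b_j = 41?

9

Listing terms: b_0 = 41; b_1 = 40; b_2 = 17; b_3 = 13; b_4 = 26; b_5 = 31; b_6 = 13; b_7 = 40; b_8 = 45; b_9 = 41; b_{10} = 26; b_{11} = 3; b_{12} = 41; b_{13} = 40.
Since (b_{12}, b_{13}) = (b_0, b_1) = (41, 40) (two consecutive terms determine the rest), the sequence is periodic with period 12.
The value 41 first appears (with j ≥ 2) at b_9.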